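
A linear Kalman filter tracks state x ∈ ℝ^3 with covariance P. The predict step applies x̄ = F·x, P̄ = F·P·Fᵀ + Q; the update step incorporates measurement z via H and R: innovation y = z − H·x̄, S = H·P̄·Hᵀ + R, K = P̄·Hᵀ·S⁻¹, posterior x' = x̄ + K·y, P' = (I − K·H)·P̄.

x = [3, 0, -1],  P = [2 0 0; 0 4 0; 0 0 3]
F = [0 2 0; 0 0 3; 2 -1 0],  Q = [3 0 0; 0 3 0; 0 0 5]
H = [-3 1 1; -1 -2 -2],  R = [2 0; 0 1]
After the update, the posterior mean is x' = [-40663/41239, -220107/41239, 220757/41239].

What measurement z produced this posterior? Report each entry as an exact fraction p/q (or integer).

z = [3, 1]

x̄ = F·x = [0, -3, 6]
P̄ = F·P·Fᵀ + Q = [19 0 -8; 0 30 0; -8 0 17]
S = H·P̄·Hᵀ + R = [268 -77; -77 176]
K = P̄·Hᵀ·S⁻¹ = [-1061/3749 -5809/41239; 60/3749 -13770/41239; 474/3749 -3811/41239]
x' − x̄ = [-40663/41239, -96390/41239, -26677/41239] = K·y
y = (KᵀK)⁻¹·Kᵀ·(x' − x̄) = [0, 7]
z = y + H·x̄ = [0, 7] + [3, -6] = [3, 1]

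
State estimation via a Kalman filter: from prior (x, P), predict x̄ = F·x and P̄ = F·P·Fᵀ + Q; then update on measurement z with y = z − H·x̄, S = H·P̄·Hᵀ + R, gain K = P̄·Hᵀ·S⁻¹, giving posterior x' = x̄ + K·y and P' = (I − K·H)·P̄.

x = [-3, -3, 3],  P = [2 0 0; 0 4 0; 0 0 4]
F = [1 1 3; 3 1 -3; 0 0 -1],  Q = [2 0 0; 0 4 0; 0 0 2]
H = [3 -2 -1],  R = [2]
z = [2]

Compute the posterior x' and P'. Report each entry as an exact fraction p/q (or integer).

x̄ = F·x = [3, -21, -3]
P̄ = F·P·Fᵀ + Q = [44 -26 -12; -26 62 12; -12 12 6]
y = z − H·x̄ = [-52]
S = H·P̄·Hᵀ + R = [1084]
K = P̄·Hᵀ·S⁻¹ = [49/271; -107/542; -33/542]
x' = x̄ + K·y = [-1735/271, -2909/271, 45/271]
P' = (I − K·H)·P̄ = [2320/271 3440/271 -18/271; 3440/271 5353/271 -279/271; -18/271 -279/271 537/271]

x' = [-1735/271, -2909/271, 45/271]
P' = [2320/271 3440/271 -18/271; 3440/271 5353/271 -279/271; -18/271 -279/271 537/271]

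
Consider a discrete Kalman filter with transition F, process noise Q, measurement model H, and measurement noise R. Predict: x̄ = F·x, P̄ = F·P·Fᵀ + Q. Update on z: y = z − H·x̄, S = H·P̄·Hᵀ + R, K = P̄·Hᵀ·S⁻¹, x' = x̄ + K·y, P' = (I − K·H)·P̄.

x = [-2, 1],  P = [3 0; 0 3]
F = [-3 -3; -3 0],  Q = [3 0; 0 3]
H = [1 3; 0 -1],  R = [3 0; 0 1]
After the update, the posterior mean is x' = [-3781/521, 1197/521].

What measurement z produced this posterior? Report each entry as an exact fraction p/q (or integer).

z = [-1, -3]

x̄ = F·x = [3, 6]
P̄ = F·P·Fᵀ + Q = [57 27; 27 30]
S = H·P̄·Hᵀ + R = [492 -117; -117 31]
K = P̄·Hᵀ·S⁻¹ = [373/521 954/521; 39/521 -357/521]
x' − x̄ = [-5344/521, -1929/521] = K·y
y = (KᵀK)⁻¹·Kᵀ·(x' − x̄) = [-22, 3]
z = y + H·x̄ = [-22, 3] + [21, -6] = [-1, -3]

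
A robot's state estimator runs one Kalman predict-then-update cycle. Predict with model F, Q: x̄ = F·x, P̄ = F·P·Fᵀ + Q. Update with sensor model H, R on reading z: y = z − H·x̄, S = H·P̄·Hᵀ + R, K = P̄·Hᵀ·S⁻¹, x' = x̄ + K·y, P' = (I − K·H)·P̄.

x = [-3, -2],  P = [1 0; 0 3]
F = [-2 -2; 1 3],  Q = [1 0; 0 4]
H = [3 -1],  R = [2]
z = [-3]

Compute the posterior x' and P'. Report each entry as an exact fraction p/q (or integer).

x̄ = F·x = [10, -9]
P̄ = F·P·Fᵀ + Q = [17 -20; -20 32]
y = z − H·x̄ = [-42]
S = H·P̄·Hᵀ + R = [307]
K = P̄·Hᵀ·S⁻¹ = [71/307; -92/307]
x' = x̄ + K·y = [88/307, 1101/307]
P' = (I − K·H)·P̄ = [178/307 392/307; 392/307 1360/307]

x' = [88/307, 1101/307]
P' = [178/307 392/307; 392/307 1360/307]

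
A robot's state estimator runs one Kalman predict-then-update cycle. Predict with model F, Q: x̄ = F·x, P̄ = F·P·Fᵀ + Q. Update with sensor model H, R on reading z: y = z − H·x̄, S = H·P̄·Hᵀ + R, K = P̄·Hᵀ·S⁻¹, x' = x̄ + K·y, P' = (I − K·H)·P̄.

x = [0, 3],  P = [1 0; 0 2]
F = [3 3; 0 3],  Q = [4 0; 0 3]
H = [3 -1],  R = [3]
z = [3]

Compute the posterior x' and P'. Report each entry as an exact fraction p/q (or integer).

x̄ = F·x = [9, 9]
P̄ = F·P·Fᵀ + Q = [31 18; 18 21]
y = z − H·x̄ = [-15]
S = H·P̄·Hᵀ + R = [195]
K = P̄·Hᵀ·S⁻¹ = [5/13; 11/65]
x' = x̄ + K·y = [42/13, 84/13]
P' = (I − K·H)·P̄ = [28/13 69/13; 69/13 1002/65]

x' = [42/13, 84/13]
P' = [28/13 69/13; 69/13 1002/65]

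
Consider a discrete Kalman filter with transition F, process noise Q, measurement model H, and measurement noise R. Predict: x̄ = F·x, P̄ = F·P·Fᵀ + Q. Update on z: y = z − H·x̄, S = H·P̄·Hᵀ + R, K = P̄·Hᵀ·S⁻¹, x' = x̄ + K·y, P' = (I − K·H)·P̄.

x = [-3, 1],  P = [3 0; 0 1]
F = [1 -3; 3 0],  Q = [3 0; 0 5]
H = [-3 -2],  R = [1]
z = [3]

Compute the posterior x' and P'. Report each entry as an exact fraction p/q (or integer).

x̄ = F·x = [-6, -9]
P̄ = F·P·Fᵀ + Q = [15 9; 9 32]
y = z − H·x̄ = [-33]
S = H·P̄·Hᵀ + R = [372]
K = P̄·Hᵀ·S⁻¹ = [-21/124; -91/372]
x' = x̄ + K·y = [-51/124, -115/124]
P' = (I − K·H)·P̄ = [537/124 -795/124; -795/124 3623/372]

x' = [-51/124, -115/124]
P' = [537/124 -795/124; -795/124 3623/372]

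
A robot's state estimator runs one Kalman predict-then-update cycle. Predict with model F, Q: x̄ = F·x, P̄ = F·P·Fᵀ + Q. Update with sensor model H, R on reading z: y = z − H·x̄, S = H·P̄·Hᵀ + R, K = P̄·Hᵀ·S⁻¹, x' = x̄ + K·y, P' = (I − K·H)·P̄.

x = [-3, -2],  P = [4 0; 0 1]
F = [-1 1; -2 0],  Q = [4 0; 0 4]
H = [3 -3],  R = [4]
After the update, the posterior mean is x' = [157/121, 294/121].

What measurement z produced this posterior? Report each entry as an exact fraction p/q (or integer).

x̄ = F·x = [1, 6]
P̄ = F·P·Fᵀ + Q = [9 8; 8 20]
S = H·P̄·Hᵀ + R = [121]
K = P̄·Hᵀ·S⁻¹ = [3/121; -36/121]
x' − x̄ = [36/121, -432/121] = K·y
y = (KᵀK)⁻¹·Kᵀ·(x' − x̄) = [12]
z = y + H·x̄ = [12] + [-15] = [-3]

z = [-3]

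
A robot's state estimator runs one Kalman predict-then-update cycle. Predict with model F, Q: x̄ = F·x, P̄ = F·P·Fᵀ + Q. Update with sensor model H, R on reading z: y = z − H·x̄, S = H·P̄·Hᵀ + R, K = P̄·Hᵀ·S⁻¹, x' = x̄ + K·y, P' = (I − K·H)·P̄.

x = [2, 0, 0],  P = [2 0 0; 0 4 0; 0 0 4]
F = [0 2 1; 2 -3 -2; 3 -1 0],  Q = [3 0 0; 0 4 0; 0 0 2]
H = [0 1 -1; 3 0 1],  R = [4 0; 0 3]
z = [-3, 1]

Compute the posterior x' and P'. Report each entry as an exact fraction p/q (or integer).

x̄ = F·x = [0, 4, 6]
P̄ = F·P·Fᵀ + Q = [23 -32 -8; -32 64 24; -8 24 24]
y = z − H·x̄ = [-1, -5]
S = H·P̄·Hᵀ + R = [44 -72; -72 186]
K = P̄·Hᵀ·S⁻¹ = [-3/125 239/750; 94/125 -12/125; 0 0]
x' = x̄ + K·y = [-1177/750, 466/125, 6]
P' = (I − K·H)·P̄ = [2239/750 -1012/125 -8; -1012/125 3376/125 24; -8 24 24]

x' = [-1177/750, 466/125, 6]
P' = [2239/750 -1012/125 -8; -1012/125 3376/125 24; -8 24 24]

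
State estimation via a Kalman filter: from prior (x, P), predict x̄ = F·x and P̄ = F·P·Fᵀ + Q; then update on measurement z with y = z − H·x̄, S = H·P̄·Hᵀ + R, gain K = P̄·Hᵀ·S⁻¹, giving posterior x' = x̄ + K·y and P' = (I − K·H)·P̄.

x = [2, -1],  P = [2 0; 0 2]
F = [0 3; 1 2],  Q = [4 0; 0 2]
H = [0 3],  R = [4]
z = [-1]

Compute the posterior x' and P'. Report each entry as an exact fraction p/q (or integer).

x' = [-93/28, -9/28]
P' = [73/7 3/7; 3/7 3/7]

x̄ = F·x = [-3, 0]
P̄ = F·P·Fᵀ + Q = [22 12; 12 12]
y = z − H·x̄ = [-1]
S = H·P̄·Hᵀ + R = [112]
K = P̄·Hᵀ·S⁻¹ = [9/28; 9/28]
x' = x̄ + K·y = [-93/28, -9/28]
P' = (I − K·H)·P̄ = [73/7 3/7; 3/7 3/7]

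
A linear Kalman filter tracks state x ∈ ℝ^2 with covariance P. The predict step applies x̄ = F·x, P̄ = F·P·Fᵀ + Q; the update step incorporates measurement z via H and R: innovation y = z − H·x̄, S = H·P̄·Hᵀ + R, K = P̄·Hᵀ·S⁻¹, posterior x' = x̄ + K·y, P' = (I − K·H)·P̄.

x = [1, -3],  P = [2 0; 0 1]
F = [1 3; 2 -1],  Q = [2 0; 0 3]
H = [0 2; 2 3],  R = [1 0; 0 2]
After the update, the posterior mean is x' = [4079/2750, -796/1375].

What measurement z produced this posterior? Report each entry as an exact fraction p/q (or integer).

x̄ = F·x = [-8, 5]
P̄ = F·P·Fᵀ + Q = [13 1; 1 12]
S = H·P̄·Hᵀ + R = [49 76; 76 174]
K = P̄·Hᵀ·S⁻¹ = [-928/1375 1269/2750; 644/1375 19/1375]
x' − x̄ = [26079/2750, -7671/1375] = K·y
y = (KᵀK)⁻¹·Kᵀ·(x' − x̄) = [-12, 3]
z = y + H·x̄ = [-12, 3] + [10, -1] = [-2, 2]

z = [-2, 2]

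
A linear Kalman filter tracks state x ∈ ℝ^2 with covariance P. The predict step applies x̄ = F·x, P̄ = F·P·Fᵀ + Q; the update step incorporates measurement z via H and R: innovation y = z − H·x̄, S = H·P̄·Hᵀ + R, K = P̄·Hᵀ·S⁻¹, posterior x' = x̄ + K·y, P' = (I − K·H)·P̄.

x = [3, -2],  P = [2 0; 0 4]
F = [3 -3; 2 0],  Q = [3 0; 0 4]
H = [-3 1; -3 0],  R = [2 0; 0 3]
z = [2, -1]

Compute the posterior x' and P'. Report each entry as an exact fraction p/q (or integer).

x̄ = F·x = [15, 6]
P̄ = F·P·Fᵀ + Q = [57 12; 12 12]
y = z − H·x̄ = [41, 44]
S = H·P̄·Hᵀ + R = [455 477; 477 516]
K = P̄·Hᵀ·S⁻¹ = [-159/2417 -654/2417; 1596/2417 -1644/2417]
x' = x̄ + K·y = [960/2417, 7602/2417]
P' = (I − K·H)·P̄ = [654/2417 1644/2417; 1644/2417 8124/2417]

x' = [960/2417, 7602/2417]
P' = [654/2417 1644/2417; 1644/2417 8124/2417]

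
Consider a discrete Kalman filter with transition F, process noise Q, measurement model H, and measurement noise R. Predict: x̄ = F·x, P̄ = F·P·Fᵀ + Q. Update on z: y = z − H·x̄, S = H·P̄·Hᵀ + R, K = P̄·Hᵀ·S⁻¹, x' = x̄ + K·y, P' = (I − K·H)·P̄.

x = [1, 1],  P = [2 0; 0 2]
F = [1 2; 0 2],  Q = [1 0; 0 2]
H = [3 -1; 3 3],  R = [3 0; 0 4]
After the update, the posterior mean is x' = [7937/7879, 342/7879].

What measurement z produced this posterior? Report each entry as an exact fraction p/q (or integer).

z = [3, 3]

x̄ = F·x = [3, 2]
P̄ = F·P·Fᵀ + Q = [11 8; 8 10]
S = H·P̄·Hᵀ + R = [64 117; 117 337]
K = P̄·Hᵀ·S⁻¹ = [1756/7879 723/7879; -1600/7879 1818/7879]
x' − x̄ = [-15700/7879, -15416/7879] = K·y
y = (KᵀK)⁻¹·Kᵀ·(x' − x̄) = [-4, -12]
z = y + H·x̄ = [-4, -12] + [7, 15] = [3, 3]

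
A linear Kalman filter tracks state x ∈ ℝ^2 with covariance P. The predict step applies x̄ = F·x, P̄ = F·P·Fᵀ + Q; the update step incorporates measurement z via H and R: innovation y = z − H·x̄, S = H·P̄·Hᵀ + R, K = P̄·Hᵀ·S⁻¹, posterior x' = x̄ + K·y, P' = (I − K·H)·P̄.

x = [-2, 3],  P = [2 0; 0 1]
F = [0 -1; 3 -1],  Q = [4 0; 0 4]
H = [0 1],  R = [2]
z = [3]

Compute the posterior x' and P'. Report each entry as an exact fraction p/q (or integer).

x̄ = F·x = [-3, -9]
P̄ = F·P·Fᵀ + Q = [5 1; 1 23]
y = z − H·x̄ = [12]
S = H·P̄·Hᵀ + R = [25]
K = P̄·Hᵀ·S⁻¹ = [1/25; 23/25]
x' = x̄ + K·y = [-63/25, 51/25]
P' = (I − K·H)·P̄ = [124/25 2/25; 2/25 46/25]

x' = [-63/25, 51/25]
P' = [124/25 2/25; 2/25 46/25]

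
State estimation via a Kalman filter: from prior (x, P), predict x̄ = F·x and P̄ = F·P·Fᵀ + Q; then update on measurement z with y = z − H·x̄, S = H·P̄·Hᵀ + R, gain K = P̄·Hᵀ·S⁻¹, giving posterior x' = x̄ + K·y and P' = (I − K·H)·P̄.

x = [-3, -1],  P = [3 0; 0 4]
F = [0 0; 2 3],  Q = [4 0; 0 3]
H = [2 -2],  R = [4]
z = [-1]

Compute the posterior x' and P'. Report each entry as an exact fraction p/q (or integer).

x̄ = F·x = [0, -9]
P̄ = F·P·Fᵀ + Q = [4 0; 0 51]
y = z − H·x̄ = [-19]
S = H·P̄·Hᵀ + R = [224]
K = P̄·Hᵀ·S⁻¹ = [1/28; -51/112]
x' = x̄ + K·y = [-19/28, -39/112]
P' = (I − K·H)·P̄ = [26/7 51/14; 51/14 255/56]

x' = [-19/28, -39/112]
P' = [26/7 51/14; 51/14 255/56]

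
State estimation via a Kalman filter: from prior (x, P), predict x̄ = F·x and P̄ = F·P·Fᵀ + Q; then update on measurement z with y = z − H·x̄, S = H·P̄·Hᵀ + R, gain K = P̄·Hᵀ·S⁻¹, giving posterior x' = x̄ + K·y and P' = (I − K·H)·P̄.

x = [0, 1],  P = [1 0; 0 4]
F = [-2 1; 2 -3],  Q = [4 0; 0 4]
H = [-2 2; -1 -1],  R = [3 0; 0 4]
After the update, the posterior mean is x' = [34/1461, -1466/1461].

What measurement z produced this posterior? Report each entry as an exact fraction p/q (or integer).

z = [-2, 1]

x̄ = F·x = [1, -3]
P̄ = F·P·Fᵀ + Q = [12 -16; -16 44]
S = H·P̄·Hᵀ + R = [355 -64; -64 28]
K = P̄·Hᵀ·S⁻¹ = [-328/1461 -541/1461; 392/1461 -565/1461]
x' − x̄ = [-1427/1461, 2917/1461] = K·y
y = (KᵀK)⁻¹·Kᵀ·(x' − x̄) = [6, -1]
z = y + H·x̄ = [6, -1] + [-8, 2] = [-2, 1]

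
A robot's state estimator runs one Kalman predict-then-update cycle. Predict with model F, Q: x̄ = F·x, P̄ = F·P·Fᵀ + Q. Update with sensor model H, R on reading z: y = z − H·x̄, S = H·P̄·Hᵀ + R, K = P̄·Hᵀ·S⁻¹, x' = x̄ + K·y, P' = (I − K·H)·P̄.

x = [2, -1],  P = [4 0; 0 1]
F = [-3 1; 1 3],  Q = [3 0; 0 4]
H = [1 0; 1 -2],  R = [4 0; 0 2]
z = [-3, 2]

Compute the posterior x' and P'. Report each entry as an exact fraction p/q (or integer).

x' = [-2473/765, -793/306]
P' = [2476/765 236/153; 236/153 373/306]

x̄ = F·x = [-7, -1]
P̄ = F·P·Fᵀ + Q = [40 -9; -9 17]
y = z − H·x̄ = [4, 7]
S = H·P̄·Hᵀ + R = [44 58; 58 146]
K = P̄·Hᵀ·S⁻¹ = [619/765 58/765; 59/153 -137/306]
x' = x̄ + K·y = [-2473/765, -793/306]
P' = (I − K·H)·P̄ = [2476/765 236/153; 236/153 373/306]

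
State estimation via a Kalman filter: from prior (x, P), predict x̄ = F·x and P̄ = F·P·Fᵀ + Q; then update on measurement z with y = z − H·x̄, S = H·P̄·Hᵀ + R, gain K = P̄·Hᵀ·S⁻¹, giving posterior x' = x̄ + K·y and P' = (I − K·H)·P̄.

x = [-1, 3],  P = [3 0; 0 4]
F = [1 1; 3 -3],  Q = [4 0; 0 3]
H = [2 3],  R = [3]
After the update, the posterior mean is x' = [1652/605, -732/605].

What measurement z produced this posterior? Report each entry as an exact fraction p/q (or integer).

z = [2]

x̄ = F·x = [2, -12]
P̄ = F·P·Fᵀ + Q = [11 -3; -3 66]
S = H·P̄·Hᵀ + R = [605]
K = P̄·Hᵀ·S⁻¹ = [13/605; 192/605]
x' − x̄ = [442/605, 6528/605] = K·y
y = (KᵀK)⁻¹·Kᵀ·(x' − x̄) = [34]
z = y + H·x̄ = [34] + [-32] = [2]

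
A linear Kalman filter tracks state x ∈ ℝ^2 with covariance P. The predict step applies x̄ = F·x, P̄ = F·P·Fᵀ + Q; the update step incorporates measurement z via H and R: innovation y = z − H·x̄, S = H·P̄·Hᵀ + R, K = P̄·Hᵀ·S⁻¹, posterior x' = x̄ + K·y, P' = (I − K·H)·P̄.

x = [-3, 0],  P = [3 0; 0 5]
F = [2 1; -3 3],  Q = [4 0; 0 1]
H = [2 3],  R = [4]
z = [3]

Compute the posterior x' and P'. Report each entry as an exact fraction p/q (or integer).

x' = [-4650/709, 3825/709]
P' = [13800/709 -9156/709; -9156/709 6388/709]

x̄ = F·x = [-6, 9]
P̄ = F·P·Fᵀ + Q = [21 -3; -3 73]
y = z − H·x̄ = [-12]
S = H·P̄·Hᵀ + R = [709]
K = P̄·Hᵀ·S⁻¹ = [33/709; 213/709]
x' = x̄ + K·y = [-4650/709, 3825/709]
P' = (I − K·H)·P̄ = [13800/709 -9156/709; -9156/709 6388/709]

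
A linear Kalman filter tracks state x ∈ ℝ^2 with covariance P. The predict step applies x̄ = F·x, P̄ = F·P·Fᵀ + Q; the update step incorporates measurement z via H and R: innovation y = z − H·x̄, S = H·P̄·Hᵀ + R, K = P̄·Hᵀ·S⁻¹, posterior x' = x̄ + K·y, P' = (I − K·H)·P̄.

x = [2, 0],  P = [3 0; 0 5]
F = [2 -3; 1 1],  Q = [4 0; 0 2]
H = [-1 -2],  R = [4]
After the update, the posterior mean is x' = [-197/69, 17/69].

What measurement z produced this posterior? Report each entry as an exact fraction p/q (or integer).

x̄ = F·x = [4, 2]
P̄ = F·P·Fᵀ + Q = [61 -9; -9 10]
S = H·P̄·Hᵀ + R = [69]
K = P̄·Hᵀ·S⁻¹ = [-43/69; -11/69]
x' − x̄ = [-473/69, -121/69] = K·y
y = (KᵀK)⁻¹·Kᵀ·(x' − x̄) = [11]
z = y + H·x̄ = [11] + [-8] = [3]

z = [3]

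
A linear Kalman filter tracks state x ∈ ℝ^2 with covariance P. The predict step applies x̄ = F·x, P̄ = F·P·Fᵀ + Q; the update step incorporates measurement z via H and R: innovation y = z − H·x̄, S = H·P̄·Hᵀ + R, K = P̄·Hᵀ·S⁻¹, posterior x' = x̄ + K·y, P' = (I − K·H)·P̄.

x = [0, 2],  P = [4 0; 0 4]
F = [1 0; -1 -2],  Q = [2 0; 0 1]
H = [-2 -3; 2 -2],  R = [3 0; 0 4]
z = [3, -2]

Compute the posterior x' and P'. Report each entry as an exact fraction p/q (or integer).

x̄ = F·x = [0, -4]
P̄ = F·P·Fᵀ + Q = [6 -4; -4 21]
y = z − H·x̄ = [-9, -10]
S = H·P̄·Hᵀ + R = [168 110; 110 144]
K = P̄·Hᵀ·S⁻¹ = [-550/3023 840/3023; -605/3023 -1175/6046]
x' = x̄ + K·y = [-3450/3023, -772/3023]
P' = (I − K·H)·P̄ = [1338/3023 -342/3023; -342/3023 833/3023]

x' = [-3450/3023, -772/3023]
P' = [1338/3023 -342/3023; -342/3023 833/3023]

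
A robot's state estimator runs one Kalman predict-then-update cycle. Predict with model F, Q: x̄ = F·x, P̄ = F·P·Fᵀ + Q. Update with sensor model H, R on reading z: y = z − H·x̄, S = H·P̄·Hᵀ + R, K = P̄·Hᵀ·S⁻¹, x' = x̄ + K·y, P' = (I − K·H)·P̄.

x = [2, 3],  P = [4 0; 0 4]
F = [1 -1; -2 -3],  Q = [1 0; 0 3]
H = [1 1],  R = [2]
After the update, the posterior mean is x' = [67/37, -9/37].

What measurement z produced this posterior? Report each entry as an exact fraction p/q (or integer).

z = [2]

x̄ = F·x = [-1, -13]
P̄ = F·P·Fᵀ + Q = [9 4; 4 55]
S = H·P̄·Hᵀ + R = [74]
K = P̄·Hᵀ·S⁻¹ = [13/74; 59/74]
x' − x̄ = [104/37, 472/37] = K·y
y = (KᵀK)⁻¹·Kᵀ·(x' − x̄) = [16]
z = y + H·x̄ = [16] + [-14] = [2]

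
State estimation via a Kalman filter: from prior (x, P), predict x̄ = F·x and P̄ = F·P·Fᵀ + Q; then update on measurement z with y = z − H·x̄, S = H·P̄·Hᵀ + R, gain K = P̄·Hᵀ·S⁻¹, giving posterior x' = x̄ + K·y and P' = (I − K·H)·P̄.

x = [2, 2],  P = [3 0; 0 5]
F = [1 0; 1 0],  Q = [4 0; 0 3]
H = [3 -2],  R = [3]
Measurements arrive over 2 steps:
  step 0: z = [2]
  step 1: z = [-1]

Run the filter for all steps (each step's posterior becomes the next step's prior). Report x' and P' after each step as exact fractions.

step 0: x̄ = F·x = [2, 2]
step 0: P̄ = F·P·Fᵀ + Q = [7 3; 3 6]
step 0: y = z − H·x̄ = [0]
step 0: S = H·P̄·Hᵀ + R = [54]
step 0: K = P̄·Hᵀ·S⁻¹ = [5/18; -1/18]
step 0: x' = x̄ + K·y = [2, 2]
step 0: P' = (I − K·H)·P̄ = [17/6 23/6; 23/6 35/6]
step 1: x̄ = F·x = [2, 2]
step 1: P̄ = F·P·Fᵀ + Q = [41/6 17/6; 17/6 35/6]
step 1: y = z − H·x̄ = [-3]
step 1: S = H·P̄·Hᵀ + R = [323/6]
step 1: K = P̄·Hᵀ·S⁻¹ = [89/323; -1/17]
step 1: x' = x̄ + K·y = [379/323, 37/17]
step 1: P' = (I − K·H)·P̄ = [887/323 63/17; 63/17 96/17]

step 0: x' = [2, 2], P' = [17/6 23/6; 23/6 35/6]
step 1: x' = [379/323, 37/17], P' = [887/323 63/17; 63/17 96/17]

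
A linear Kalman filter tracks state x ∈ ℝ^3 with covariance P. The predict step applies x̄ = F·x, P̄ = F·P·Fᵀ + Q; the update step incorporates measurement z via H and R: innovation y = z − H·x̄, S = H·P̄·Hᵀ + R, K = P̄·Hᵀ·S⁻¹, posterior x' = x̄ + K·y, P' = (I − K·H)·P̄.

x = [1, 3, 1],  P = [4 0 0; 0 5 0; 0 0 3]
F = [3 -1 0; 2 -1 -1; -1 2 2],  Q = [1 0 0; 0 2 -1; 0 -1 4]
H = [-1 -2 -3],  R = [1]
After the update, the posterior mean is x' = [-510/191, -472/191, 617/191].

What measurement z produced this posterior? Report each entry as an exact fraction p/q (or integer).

x̄ = F·x = [0, -2, 7]
P̄ = F·P·Fᵀ + Q = [42 29 -22; 29 26 -25; -22 -25 40]
S = H·P̄·Hᵀ + R = [191]
K = P̄·Hᵀ·S⁻¹ = [-34/191; -6/191; -48/191]
x' − x̄ = [-510/191, -90/191, -720/191] = K·y
y = (KᵀK)⁻¹·Kᵀ·(x' − x̄) = [15]
z = y + H·x̄ = [15] + [-17] = [-2]

z = [-2]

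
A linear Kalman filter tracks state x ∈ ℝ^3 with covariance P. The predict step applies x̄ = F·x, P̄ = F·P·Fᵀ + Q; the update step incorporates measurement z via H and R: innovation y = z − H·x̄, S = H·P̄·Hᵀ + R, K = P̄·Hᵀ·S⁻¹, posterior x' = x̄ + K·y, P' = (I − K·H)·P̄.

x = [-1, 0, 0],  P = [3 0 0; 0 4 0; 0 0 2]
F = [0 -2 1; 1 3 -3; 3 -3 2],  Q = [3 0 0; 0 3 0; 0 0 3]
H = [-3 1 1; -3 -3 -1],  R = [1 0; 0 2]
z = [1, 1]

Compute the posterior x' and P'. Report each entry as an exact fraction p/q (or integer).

x̄ = F·x = [0, -1, -3]
P̄ = F·P·Fᵀ + Q = [21 -30 28; -30 60 -39; 28 -39 74]
y = z − H·x̄ = [5, -5]
S = H·P̄·Hᵀ + R = [258 -89; -89 199]
K = P̄·Hᵀ·S⁻¹ = [-13024/43421 -6043/43421; 17550/43421 -3279/43421; -13400/43421 -14939/43421]
x' = x̄ + K·y = [-34905/43421, 60724/43421, -122568/43421]
P' = (I − K·H)·P̄ = [59238/43421 -165159/43421 329849/43421; -165159/43421 489981/43421 -967908/43421; 329849/43421 -967908/43421 1944055/43421]

x' = [-34905/43421, 60724/43421, -122568/43421]
P' = [59238/43421 -165159/43421 329849/43421; -165159/43421 489981/43421 -967908/43421; 329849/43421 -967908/43421 1944055/43421]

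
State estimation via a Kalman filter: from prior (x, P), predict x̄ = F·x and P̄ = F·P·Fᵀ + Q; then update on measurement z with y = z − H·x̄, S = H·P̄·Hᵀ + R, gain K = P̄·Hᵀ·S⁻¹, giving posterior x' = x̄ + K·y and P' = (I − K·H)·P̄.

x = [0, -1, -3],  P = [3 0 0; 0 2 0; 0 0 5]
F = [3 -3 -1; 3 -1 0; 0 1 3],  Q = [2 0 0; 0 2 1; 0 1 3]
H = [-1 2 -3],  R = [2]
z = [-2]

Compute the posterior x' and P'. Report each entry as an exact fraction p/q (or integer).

x' = [68/191, -257/191, -76/191]
P' = [13935/382 5071/191 2065/382; 5071/191 5409/191 1905/191; 2065/382 1905/191 1939/382]

x̄ = F·x = [6, 1, -10]
P̄ = F·P·Fᵀ + Q = [52 33 -21; 33 31 -1; -21 -1 50]
y = z − H·x̄ = [-28]
S = H·P̄·Hᵀ + R = [382]
K = P̄·Hᵀ·S⁻¹ = [77/382; 16/191; -131/382]
x' = x̄ + K·y = [68/191, -257/191, -76/191]
P' = (I − K·H)·P̄ = [13935/382 5071/191 2065/382; 5071/191 5409/191 1905/191; 2065/382 1905/191 1939/382]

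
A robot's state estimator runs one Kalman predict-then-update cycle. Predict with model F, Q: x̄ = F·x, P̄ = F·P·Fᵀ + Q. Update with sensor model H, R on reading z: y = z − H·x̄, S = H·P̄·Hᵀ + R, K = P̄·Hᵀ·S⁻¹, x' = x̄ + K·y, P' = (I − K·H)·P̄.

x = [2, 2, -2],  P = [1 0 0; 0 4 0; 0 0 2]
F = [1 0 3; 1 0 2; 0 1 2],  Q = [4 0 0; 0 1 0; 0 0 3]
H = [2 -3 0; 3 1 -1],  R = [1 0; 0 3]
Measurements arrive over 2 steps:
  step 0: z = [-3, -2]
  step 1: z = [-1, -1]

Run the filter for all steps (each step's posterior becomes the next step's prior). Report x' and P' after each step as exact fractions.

step 0: x̄ = F·x = [-4, -2, -2]
step 0: P̄ = F·P·Fᵀ + Q = [23 13 12; 13 10 8; 12 8 15]
step 0: y = z − H·x̄ = [-1, 10]
step 0: S = H·P̄·Hᵀ + R = [27 17; 17 225]
step 0: K = P̄·Hᵀ·S⁻¹ = [35/526 161/526; -1597/5786 1175/5786; -493/5786 783/5786]
step 0: x' = x̄ + K·y = [-529/526, 1775/5786, -3249/5786]
step 0: P' = (I − K·H)·P̄ = [583/526 377/526 1643/526; 377/526 3297/5786 12213/5786; 1643/526 12213/5786 64083/5786]
step 1: x̄ = F·x = [-7783/2893, -12317/5786, -4723/5786]
step 1: P̄ = F·P·Fᵀ + Q = [357371/2893 240638/2893 230715/2893; 240638/2893 340823/5786 321051/5786; 230715/2893 321051/5786 325839/5786]
step 1: y = z − H·x̄ = [-1055/526, 24253/2893]
step 1: S = H·P̄·Hᵀ + R = [14259/526 -2848/263; -2848/263 3296836/2893]
step 1: K = P̄·Hᵀ·S⁻¹ = [1772056/44516293 14627281/44516293; -13107921/44516293 9756742/44516293; -7744761/44516293 36959715/178065172]
step 1: x' = x̄ + K·y = [-690362/44516293, 13320216/44516293, 226629439/178065172]
step 1: P' = (I − K·H)·P̄ = [32594783/44516293 21139170/44516293 75041676/44516293; 21139170/44516293 18462087/44516293 52609371/44516293; 75041676/44516293 52609371/44516293 1000058451/178065172]

step 0: x' = [-529/526, 1775/5786, -3249/5786], P' = [583/526 377/526 1643/526; 377/526 3297/5786 12213/5786; 1643/526 12213/5786 64083/5786]
step 1: x' = [-690362/44516293, 13320216/44516293, 226629439/178065172], P' = [32594783/44516293 21139170/44516293 75041676/44516293; 21139170/44516293 18462087/44516293 52609371/44516293; 75041676/44516293 52609371/44516293 1000058451/178065172]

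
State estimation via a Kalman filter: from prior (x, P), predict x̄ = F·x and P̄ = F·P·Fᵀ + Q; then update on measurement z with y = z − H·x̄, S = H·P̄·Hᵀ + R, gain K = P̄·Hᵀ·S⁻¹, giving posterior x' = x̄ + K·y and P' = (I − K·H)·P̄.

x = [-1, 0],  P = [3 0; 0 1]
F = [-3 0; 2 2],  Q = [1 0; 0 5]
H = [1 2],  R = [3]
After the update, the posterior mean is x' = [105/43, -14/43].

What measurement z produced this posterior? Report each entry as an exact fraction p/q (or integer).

x̄ = F·x = [3, -2]
P̄ = F·P·Fᵀ + Q = [28 -18; -18 21]
S = H·P̄·Hᵀ + R = [43]
K = P̄·Hᵀ·S⁻¹ = [-8/43; 24/43]
x' − x̄ = [-24/43, 72/43] = K·y
y = (KᵀK)⁻¹·Kᵀ·(x' − x̄) = [3]
z = y + H·x̄ = [3] + [-1] = [2]

z = [2]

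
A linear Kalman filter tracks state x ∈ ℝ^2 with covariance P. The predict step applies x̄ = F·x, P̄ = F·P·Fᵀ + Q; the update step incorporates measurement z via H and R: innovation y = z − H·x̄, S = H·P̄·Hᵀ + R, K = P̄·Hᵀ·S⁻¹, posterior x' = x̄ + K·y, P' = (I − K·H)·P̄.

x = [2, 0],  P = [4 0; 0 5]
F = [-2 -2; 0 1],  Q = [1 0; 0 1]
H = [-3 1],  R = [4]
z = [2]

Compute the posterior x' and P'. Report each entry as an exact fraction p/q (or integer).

x' = [-402/403, -360/403]
P' = [270/403 326/403; 326/403 1122/403]

x̄ = F·x = [-4, 0]
P̄ = F·P·Fᵀ + Q = [37 -10; -10 6]
y = z − H·x̄ = [-10]
S = H·P̄·Hᵀ + R = [403]
K = P̄·Hᵀ·S⁻¹ = [-121/403; 36/403]
x' = x̄ + K·y = [-402/403, -360/403]
P' = (I − K·H)·P̄ = [270/403 326/403; 326/403 1122/403]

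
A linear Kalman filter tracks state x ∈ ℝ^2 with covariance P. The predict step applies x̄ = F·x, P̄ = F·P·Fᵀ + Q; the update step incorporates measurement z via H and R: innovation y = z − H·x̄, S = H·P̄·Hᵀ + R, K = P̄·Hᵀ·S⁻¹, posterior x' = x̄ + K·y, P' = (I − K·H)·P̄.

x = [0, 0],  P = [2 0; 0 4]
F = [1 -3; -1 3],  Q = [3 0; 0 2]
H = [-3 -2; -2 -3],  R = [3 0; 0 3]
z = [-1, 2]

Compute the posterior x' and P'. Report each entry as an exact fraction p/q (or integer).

x̄ = F·x = [0, 0]
P̄ = F·P·Fᵀ + Q = [41 -38; -38 40]
y = z − H·x̄ = [-1, 2]
S = H·P̄·Hᵀ + R = [76 -8; -8 71]
K = P̄·Hᵀ·S⁻¹ = [-3081/5332 514/1333; 1031/2666 -768/1333]
x' = x̄ + K·y = [7193/5332, -4103/2666]
P' = (I − K·H)·P̄ = [8013/5332 -3699/2666; -3699/2666 2001/1333]

x' = [7193/5332, -4103/2666]
P' = [8013/5332 -3699/2666; -3699/2666 2001/1333]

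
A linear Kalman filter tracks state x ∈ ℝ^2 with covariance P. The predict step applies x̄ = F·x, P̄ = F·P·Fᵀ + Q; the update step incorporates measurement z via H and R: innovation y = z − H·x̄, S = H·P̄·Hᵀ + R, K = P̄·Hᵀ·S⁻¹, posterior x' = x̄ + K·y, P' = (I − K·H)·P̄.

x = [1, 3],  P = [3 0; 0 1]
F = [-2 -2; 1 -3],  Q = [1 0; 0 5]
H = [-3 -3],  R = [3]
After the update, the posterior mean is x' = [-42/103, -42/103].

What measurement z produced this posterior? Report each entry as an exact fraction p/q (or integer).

x̄ = F·x = [-8, -8]
P̄ = F·P·Fᵀ + Q = [17 0; 0 17]
S = H·P̄·Hᵀ + R = [309]
K = P̄·Hᵀ·S⁻¹ = [-17/103; -17/103]
x' − x̄ = [782/103, 782/103] = K·y
y = (KᵀK)⁻¹·Kᵀ·(x' − x̄) = [-46]
z = y + H·x̄ = [-46] + [48] = [2]

z = [2]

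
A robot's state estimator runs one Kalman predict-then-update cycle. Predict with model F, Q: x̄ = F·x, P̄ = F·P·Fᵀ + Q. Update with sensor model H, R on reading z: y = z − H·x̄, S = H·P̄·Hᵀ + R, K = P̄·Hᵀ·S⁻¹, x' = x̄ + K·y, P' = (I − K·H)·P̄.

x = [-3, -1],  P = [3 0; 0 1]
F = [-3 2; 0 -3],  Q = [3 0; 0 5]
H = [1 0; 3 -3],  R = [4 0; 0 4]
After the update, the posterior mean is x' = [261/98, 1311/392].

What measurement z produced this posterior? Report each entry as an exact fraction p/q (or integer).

x̄ = F·x = [7, 3]
P̄ = F·P·Fᵀ + Q = [34 -6; -6 14]
S = H·P̄·Hᵀ + R = [38 120; 120 544]
K = P̄·Hᵀ·S⁻¹ = [32/49 15/196; 123/196 -195/784]
x' − x̄ = [-425/98, 135/392] = K·y
y = (KᵀK)⁻¹·Kᵀ·(x' − x̄) = [-5, -14]
z = y + H·x̄ = [-5, -14] + [7, 12] = [2, -2]

z = [2, -2]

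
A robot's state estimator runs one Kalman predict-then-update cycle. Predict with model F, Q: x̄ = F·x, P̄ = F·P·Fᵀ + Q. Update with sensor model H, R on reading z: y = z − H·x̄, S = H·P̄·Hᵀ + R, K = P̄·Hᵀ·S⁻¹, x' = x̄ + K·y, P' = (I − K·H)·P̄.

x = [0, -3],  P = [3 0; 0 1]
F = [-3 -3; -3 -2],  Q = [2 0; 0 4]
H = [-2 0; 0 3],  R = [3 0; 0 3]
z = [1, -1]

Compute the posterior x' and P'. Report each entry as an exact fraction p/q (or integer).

x' = [-541/3362, -1393/3362]
P' = [2283/3362 99/3362; 99/3362 1069/3362]

x̄ = F·x = [9, 6]
P̄ = F·P·Fᵀ + Q = [38 33; 33 35]
y = z − H·x̄ = [19, -19]
S = H·P̄·Hᵀ + R = [155 -198; -198 318]
K = P̄·Hᵀ·S⁻¹ = [-761/1681 99/3362; -33/1681 1069/3362]
x' = x̄ + K·y = [-541/3362, -1393/3362]
P' = (I − K·H)·P̄ = [2283/3362 99/3362; 99/3362 1069/3362]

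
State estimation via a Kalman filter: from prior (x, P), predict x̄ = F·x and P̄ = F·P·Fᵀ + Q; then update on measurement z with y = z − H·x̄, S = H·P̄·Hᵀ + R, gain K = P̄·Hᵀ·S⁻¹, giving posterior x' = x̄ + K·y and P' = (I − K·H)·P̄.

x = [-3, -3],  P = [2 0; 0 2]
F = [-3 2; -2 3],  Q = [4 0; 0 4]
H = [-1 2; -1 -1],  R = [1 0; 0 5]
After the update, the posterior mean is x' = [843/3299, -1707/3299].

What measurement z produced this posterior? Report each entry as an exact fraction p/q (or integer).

x̄ = F·x = [3, -3]
P̄ = F·P·Fᵀ + Q = [30 24; 24 30]
S = H·P̄·Hᵀ + R = [55 -54; -54 113]
K = P̄·Hᵀ·S⁻¹ = [-882/3299 -1998/3299; 1152/3299 -1026/3299]
x' − x̄ = [-9054/3299, 8190/3299] = K·y
y = (KᵀK)⁻¹·Kᵀ·(x' − x̄) = [8, 1]
z = y + H·x̄ = [8, 1] + [-9, 0] = [-1, 1]

z = [-1, 1]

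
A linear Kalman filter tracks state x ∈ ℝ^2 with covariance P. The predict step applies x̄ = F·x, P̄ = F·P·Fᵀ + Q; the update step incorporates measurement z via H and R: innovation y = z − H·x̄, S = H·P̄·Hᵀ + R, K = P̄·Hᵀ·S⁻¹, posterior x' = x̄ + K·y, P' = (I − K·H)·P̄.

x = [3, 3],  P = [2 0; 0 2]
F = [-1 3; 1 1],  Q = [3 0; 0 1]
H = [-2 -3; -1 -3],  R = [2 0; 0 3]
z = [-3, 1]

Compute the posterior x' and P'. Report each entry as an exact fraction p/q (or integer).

x̄ = F·x = [6, 6]
P̄ = F·P·Fᵀ + Q = [23 4; 4 5]
y = z − H·x̄ = [27, 25]
S = H·P̄·Hᵀ + R = [187 127; 127 95]
K = P̄·Hᵀ·S⁻¹ = [-1065/1636 821/1636; 57/409 -158/409]
x' = x̄ + K·y = [793/818, 43/409]
P' = (I − K·H)·P̄ = [4593/1636 -588/409; -588/409 354/409]

x' = [793/818, 43/409]
P' = [4593/1636 -588/409; -588/409 354/409]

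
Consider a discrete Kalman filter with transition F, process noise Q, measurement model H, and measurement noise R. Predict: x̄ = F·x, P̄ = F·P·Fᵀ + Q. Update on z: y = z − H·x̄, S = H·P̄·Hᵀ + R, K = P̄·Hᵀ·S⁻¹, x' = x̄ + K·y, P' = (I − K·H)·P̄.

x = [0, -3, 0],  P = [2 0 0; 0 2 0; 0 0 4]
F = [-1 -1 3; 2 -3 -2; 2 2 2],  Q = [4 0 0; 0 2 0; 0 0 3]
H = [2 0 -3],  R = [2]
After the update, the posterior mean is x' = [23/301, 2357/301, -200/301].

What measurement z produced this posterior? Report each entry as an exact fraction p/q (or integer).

x̄ = F·x = [3, 9, -6]
P̄ = F·P·Fᵀ + Q = [44 -22 16; -22 44 -20; 16 -20 35]
S = H·P̄·Hᵀ + R = [301]
K = P̄·Hᵀ·S⁻¹ = [40/301; 16/301; -73/301]
x' − x̄ = [-880/301, -352/301, 1606/301] = K·y
y = (KᵀK)⁻¹·Kᵀ·(x' − x̄) = [-22]
z = y + H·x̄ = [-22] + [24] = [2]

z = [2]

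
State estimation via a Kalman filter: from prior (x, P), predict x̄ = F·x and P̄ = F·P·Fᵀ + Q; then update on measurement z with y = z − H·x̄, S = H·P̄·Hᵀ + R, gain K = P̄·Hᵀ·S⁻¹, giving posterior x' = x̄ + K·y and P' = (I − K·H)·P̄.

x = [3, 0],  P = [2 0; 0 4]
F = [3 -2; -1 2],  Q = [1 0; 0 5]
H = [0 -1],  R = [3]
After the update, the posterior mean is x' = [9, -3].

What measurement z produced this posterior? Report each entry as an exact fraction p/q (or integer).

x̄ = F·x = [9, -3]
P̄ = F·P·Fᵀ + Q = [35 -22; -22 23]
S = H·P̄·Hᵀ + R = [26]
K = P̄·Hᵀ·S⁻¹ = [11/13; -23/26]
x' − x̄ = [0, 0] = K·y
y = (KᵀK)⁻¹·Kᵀ·(x' − x̄) = [0]
z = y + H·x̄ = [0] + [3] = [3]

z = [3]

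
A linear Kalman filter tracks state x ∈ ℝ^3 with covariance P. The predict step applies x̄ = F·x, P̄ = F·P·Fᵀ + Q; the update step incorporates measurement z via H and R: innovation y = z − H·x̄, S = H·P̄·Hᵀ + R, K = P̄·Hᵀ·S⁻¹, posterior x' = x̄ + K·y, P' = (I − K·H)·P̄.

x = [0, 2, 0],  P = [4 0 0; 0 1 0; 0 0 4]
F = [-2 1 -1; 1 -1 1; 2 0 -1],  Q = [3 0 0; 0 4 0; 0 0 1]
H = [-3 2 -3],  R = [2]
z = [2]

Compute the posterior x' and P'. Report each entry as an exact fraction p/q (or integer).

x̄ = F·x = [2, -2, 0]
P̄ = F·P·Fᵀ + Q = [24 -13 -12; -13 13 4; -12 4 21]
y = z − H·x̄ = [12]
S = H·P̄·Hᵀ + R = [351]
K = P̄·Hᵀ·S⁻¹ = [-62/351; 53/351; -19/351]
x' = x̄ + K·y = [-14/117, -22/117, -76/117]
P' = (I − K·H)·P̄ = [4580/351 -1277/351 -5390/351; -1277/351 1754/351 2411/351; -5390/351 2411/351 7010/351]

x' = [-14/117, -22/117, -76/117]
P' = [4580/351 -1277/351 -5390/351; -1277/351 1754/351 2411/351; -5390/351 2411/351 7010/351]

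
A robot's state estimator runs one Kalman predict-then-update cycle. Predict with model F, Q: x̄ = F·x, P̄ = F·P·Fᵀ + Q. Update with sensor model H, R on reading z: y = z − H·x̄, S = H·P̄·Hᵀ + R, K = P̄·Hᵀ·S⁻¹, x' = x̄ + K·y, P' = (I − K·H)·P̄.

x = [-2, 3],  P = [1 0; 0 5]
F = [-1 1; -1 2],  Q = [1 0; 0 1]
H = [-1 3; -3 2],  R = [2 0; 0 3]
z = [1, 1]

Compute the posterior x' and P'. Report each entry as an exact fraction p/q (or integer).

x' = [335/1039, 590/1039]
P' = [1197/2078 759/2078; 759/2078 825/2078]

x̄ = F·x = [5, 8]
P̄ = F·P·Fᵀ + Q = [7 11; 11 22]
y = z − H·x̄ = [-18, 0]
S = H·P̄·Hᵀ + R = [141 32; 32 22]
K = P̄·Hᵀ·S⁻¹ = [270/1039 -691/2078; 429/1039 -209/2078]
x' = x̄ + K·y = [335/1039, 590/1039]
P' = (I − K·H)·P̄ = [1197/2078 759/2078; 759/2078 825/2078]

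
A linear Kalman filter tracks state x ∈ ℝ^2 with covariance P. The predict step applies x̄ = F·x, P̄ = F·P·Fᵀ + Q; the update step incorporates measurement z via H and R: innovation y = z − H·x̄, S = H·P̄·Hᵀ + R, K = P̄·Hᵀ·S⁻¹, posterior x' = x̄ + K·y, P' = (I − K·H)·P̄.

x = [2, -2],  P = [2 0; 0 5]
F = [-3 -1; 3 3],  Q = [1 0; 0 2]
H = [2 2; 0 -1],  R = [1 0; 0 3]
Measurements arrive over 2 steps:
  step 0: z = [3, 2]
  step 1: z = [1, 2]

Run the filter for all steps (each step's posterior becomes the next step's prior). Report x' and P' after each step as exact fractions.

step 0: x' = [2345/1114, -893/1114], P' = [6195/2228 -5751/2228; -5751/2228 5847/2228]
step 1: x' = [-8649/26074, 19705/26074], P' = [393715/208592 -346341/208592; -346341/208592 350115/208592]

step 0: x̄ = F·x = [-4, 0]
step 0: P̄ = F·P·Fᵀ + Q = [24 -33; -33 65]
step 0: y = z − H·x̄ = [11, 2]
step 0: S = H·P̄·Hᵀ + R = [93 -64; -64 68]
step 0: K = P̄·Hᵀ·S⁻¹ = [222/557 1917/2228; 48/557 -1949/2228]
step 0: x' = x̄ + K·y = [2345/1114, -893/1114]
step 0: P' = (I − K·H)·P̄ = [6195/2228 -5751/2228; -5751/2228 5847/2228]
step 1: x̄ = F·x = [-3071/557, 2178/557]
step 1: P̄ = F·P·Fᵀ + Q = [7331/557 -1071/557; -1071/557 2329/557]
step 1: y = z − H·x̄ = [2343/557, 3292/557]
step 1: S = H·P̄·Hᵀ + R = [30629/557 -2516/557; -2516/557 4000/557]
step 1: K = P̄·Hᵀ·S⁻¹ = [23687/52148 115447/208592; 1887/52148 -116705/208592]
step 1: x' = x̄ + K·y = [-8649/26074, 19705/26074]
step 1: P' = (I − K·H)·P̄ = [393715/208592 -346341/208592; -346341/208592 350115/208592]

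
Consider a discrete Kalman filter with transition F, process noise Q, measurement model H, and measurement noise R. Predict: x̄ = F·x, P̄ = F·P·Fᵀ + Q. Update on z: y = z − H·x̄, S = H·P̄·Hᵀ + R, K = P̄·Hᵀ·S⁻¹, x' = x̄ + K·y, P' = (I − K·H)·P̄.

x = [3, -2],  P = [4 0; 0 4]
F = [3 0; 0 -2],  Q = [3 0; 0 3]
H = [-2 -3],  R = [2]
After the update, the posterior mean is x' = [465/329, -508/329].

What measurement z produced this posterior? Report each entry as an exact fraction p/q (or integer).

z = [2]

x̄ = F·x = [9, 4]
P̄ = F·P·Fᵀ + Q = [39 0; 0 19]
S = H·P̄·Hᵀ + R = [329]
K = P̄·Hᵀ·S⁻¹ = [-78/329; -57/329]
x' − x̄ = [-2496/329, -1824/329] = K·y
y = (KᵀK)⁻¹·Kᵀ·(x' − x̄) = [32]
z = y + H·x̄ = [32] + [-30] = [2]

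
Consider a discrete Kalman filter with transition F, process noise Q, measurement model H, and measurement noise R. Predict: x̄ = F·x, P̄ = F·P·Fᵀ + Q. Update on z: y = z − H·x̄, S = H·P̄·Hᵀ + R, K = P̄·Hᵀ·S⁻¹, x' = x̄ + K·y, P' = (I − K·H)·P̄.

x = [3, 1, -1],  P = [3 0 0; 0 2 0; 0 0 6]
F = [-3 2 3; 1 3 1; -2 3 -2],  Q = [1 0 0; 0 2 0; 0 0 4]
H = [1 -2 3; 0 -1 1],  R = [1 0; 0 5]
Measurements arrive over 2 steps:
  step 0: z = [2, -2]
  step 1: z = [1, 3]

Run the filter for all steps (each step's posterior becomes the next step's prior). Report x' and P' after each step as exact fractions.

step 0: x̄ = F·x = [-10, 5, -1]
step 0: P̄ = F·P·Fᵀ + Q = [90 21 -6; 21 29 0; -6 0 58]
step 0: y = z − H·x̄ = [25, 4]
step 0: S = H·P̄·Hᵀ + R = [609 205; 205 92]
step 0: K = P̄·Hᵀ·S⁻¹ = [8295/14003 -22593/14003; 231/1273 -916/1273; 3566/14003 882/14003]
step 0: x' = x̄ + K·y = [-23027/14003, 8476/1273, 78675/14003]
step 0: P' = (I − K·H)·P̄ = [401409/14003 -4929/1273 -167184/14003; -4929/1273 18900/1273 14320/1273; -167184/14003 14320/1273 161930/14003]
step 1: x̄ = F·x = [491578/14003, 335356/14003, 168412/14003]
step 1: P̄ = F·P·Fᵀ + Q = [11465834/14003 2641216/14003 4176721/14003; 2641216/14003 2747883/14003 1103255/14003; 4176721/14003 1103255/14003 1603384/14003]
step 1: y = z − H·x̄ = [-312099/14003, 208953/14003]
step 1: S = H·P̄·Hᵀ + R = [38158227/14003 6325148/14003; 6325148/14003 2214772/14003]
step 1: K = P̄·Hᵀ·S⁻¹ = [113311374/158909789 -853730199/635639156; 203719077/794548945 -1171809448/794548945; 211625512/794548945 -1699833147/3178195780]
step 1: x' = x̄ + K·y = [-527081861/635639156, -2997705049/794548945, -6008096161/3178195780]
step 1: P' = (I − K·H)·P̄ = [8369705453/635639156 1222373257/158909789 620842033/635639156; 1222373257/158909789 11668994512/794548945 5809947272/794548945; 620842033/635639156 5809947272/794548945 14740623353/3178195780]

step 0: x' = [-23027/14003, 8476/1273, 78675/14003], P' = [401409/14003 -4929/1273 -167184/14003; -4929/1273 18900/1273 14320/1273; -167184/14003 14320/1273 161930/14003]
step 1: x' = [-527081861/635639156, -2997705049/794548945, -6008096161/3178195780], P' = [8369705453/635639156 1222373257/158909789 620842033/635639156; 1222373257/158909789 11668994512/794548945 5809947272/794548945; 620842033/635639156 5809947272/794548945 14740623353/3178195780]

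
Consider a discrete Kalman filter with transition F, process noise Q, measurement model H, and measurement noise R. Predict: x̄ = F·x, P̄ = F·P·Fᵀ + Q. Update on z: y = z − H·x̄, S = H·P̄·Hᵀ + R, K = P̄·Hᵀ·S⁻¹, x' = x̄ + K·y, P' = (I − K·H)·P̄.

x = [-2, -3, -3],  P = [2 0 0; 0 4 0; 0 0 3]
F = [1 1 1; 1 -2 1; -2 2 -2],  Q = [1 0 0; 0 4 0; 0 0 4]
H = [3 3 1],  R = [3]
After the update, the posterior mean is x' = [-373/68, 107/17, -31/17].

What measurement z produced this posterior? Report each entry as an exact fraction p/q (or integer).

z = [1]

x̄ = F·x = [-8, 1, 4]
P̄ = F·P·Fᵀ + Q = [10 -3 -2; -3 25 -26; -2 -26 40]
S = H·P̄·Hᵀ + R = [136]
K = P̄·Hᵀ·S⁻¹ = [19/136; 5/17; -11/34]
x' − x̄ = [171/68, 90/17, -99/17] = K·y
y = (KᵀK)⁻¹·Kᵀ·(x' − x̄) = [18]
z = y + H·x̄ = [18] + [-17] = [1]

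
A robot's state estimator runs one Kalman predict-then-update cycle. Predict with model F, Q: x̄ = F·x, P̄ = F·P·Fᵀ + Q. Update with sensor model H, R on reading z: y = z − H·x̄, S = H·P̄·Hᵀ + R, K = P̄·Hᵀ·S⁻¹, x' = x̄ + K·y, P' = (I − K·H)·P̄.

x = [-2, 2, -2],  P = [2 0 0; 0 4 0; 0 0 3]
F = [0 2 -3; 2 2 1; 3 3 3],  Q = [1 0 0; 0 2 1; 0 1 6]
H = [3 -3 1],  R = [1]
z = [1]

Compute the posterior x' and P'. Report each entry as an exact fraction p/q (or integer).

x̄ = F·x = [10, -2, -6]
P̄ = F·P·Fᵀ + Q = [44 7 -3; 7 29 46; -3 46 87]
y = z − H·x̄ = [-29]
S = H·P̄·Hᵀ + R = [325]
K = P̄·Hᵀ·S⁻¹ = [108/325; -4/65; -12/65]
x' = x̄ + K·y = [118/325, -14/65, -42/65]
P' = (I − K·H)·P̄ = [2636/325 887/65 1101/65; 887/65 361/13 550/13; 1101/65 550/13 987/13]

x' = [118/325, -14/65, -42/65]
P' = [2636/325 887/65 1101/65; 887/65 361/13 550/13; 1101/65 550/13 987/13]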